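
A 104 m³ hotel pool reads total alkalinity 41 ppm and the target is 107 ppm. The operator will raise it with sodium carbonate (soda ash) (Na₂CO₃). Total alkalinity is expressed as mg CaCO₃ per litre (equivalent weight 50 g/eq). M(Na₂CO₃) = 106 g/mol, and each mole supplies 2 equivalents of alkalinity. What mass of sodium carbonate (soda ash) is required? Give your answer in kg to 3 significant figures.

7.28 kg

Volume: 104 m³ = 104,000 L.
Alkalinity to add: (107 − 41) = 66 mg/L as CaCO₃ × 104,000 L = 6864 g as CaCO₃.
Equivalents: 6864 g ÷ 50 g/eq = 137.3 eq.
Each mole of Na₂CO₃ supplies 2 eq, so 137.3 / 2 = 68.64 mol.
Mass: 68.64 mol × 106 g/mol = 7276 g.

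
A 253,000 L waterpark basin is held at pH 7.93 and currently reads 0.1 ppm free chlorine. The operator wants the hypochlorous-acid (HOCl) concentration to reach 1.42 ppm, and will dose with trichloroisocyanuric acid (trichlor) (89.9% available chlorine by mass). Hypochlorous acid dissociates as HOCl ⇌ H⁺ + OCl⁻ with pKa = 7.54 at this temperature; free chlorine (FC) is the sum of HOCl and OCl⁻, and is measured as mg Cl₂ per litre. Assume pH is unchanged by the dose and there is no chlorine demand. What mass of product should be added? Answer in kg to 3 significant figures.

1.35 kg

[OCl⁻]/[HOCl] = 10^(pH − pKa) = 10^(7.93 − 7.54) = 2.455; fraction as HOCl = 1/(1 + 2.455) = 0.2895.
Free chlorine required for 1.42 ppm HOCl: 1.42 / 0.2895 = 4.906 ppm.
FC to add: 4.906 − 0.1 = 4.806 mg/L as Cl₂.
Cl₂ equivalent: 4.806 mg/L × 253,000 L = 1216 g.
Product at 89.9% available Cl: 1216 / 0.899 = 1352 g.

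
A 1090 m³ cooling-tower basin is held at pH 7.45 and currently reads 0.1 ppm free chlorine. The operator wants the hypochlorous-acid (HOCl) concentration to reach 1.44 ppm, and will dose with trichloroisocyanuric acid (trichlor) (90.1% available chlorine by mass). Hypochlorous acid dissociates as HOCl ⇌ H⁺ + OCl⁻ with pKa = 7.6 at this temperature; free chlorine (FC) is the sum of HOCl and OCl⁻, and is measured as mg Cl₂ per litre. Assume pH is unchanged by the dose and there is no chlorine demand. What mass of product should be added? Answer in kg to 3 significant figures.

2.85 kg

Volume: 1090 m³ = 1,090,000 L.
[OCl⁻]/[HOCl] = 10^(pH − pKa) = 10^(7.45 − 7.6) = 0.7079; fraction as HOCl = 1/(1 + 0.7079) = 0.5855.
Free chlorine required for 1.44 ppm HOCl: 1.44 / 0.5855 = 2.459 ppm.
FC to add: 2.459 − 0.1 = 2.359 mg/L as Cl₂.
Cl₂ equivalent: 2.359 mg/L × 1,090,000 L = 2572 g.
Product at 90.1% available Cl: 2572 / 0.901 = 2854 g.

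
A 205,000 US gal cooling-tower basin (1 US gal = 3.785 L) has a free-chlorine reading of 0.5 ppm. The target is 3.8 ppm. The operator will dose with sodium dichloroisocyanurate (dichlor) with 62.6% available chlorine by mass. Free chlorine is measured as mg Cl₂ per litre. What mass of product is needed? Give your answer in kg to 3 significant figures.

Volume: 205,000 US gal × 3.785 L/gal = 775,925 L.
Chlorine deficit: 3.8 − 0.5 = 3.3 ppm = 3.3 mg/L as Cl₂.
Cl₂ equivalent needed: 3.3 mg/L × 775,925 L = 2,561,000 mg = 2561 g.
Product at 62.6% available chlorine: 2561 / 0.626 = 4090 g.

4.09 kg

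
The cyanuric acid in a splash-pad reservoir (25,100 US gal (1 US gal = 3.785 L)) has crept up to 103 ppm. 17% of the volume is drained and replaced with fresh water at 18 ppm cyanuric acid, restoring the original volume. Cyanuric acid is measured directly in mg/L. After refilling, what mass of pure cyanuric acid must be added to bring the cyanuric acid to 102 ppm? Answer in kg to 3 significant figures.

Volume: 25,100 US gal × 3.785 L/gal = 95,004 L.
After draining 17% and refilling: 103 × 0.83 + 18 × 0.17 = 88.55 ppm.
Deficit to target: 102 − 88.55 = 13.45 mg/L.
Mass: 13.45 mg/L × 95,004 L = 1278 g cyanuric acid.

1.28 kg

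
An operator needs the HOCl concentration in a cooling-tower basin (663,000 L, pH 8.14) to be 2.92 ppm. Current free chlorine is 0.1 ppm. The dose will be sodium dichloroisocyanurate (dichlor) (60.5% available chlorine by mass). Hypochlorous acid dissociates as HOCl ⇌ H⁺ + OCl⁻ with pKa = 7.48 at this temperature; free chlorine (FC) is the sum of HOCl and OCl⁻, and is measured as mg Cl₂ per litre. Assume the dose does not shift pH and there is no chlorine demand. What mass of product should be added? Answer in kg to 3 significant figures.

[OCl⁻]/[HOCl] = 10^(pH − pKa) = 10^(8.14 − 7.48) = 4.571; fraction as HOCl = 1/(1 + 4.571) = 0.1795.
Free chlorine required for 2.92 ppm HOCl: 2.92 / 0.1795 = 16.27 ppm.
FC to add: 16.27 − 0.1 = 16.17 mg/L as Cl₂.
Cl₂ equivalent: 16.17 mg/L × 663,000 L = 10,720 g.
Product at 60.5% available Cl: 10,720 / 0.605 = 17,720 g.

17.7 kg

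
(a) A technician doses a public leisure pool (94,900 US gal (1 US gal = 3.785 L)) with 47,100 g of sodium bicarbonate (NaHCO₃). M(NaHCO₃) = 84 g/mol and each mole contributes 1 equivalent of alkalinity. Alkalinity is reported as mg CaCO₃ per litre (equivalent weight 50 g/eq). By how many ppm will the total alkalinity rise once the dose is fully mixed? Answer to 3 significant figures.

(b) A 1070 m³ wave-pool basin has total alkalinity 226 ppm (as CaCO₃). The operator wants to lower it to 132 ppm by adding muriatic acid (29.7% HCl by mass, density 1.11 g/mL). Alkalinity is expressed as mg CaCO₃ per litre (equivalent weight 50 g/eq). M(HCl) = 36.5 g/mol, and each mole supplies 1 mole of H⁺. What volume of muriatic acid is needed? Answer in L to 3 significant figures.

(a) Volume: 94,900 US gal × 3.785 L/gal = 359,196 L.
(a) Moles of NaHCO₃: 47,100 g ÷ 84 g/mol = 560.7 mol → 560.7 eq of alkalinity.
(a) As CaCO₃: 560.7 eq × 50 g/eq = 28,040 g.
(a) Rise: 28,040 g / 359,196 L × 1000 = 78.05 mg/L.

(b) Volume: 1070 m³ = 1,070,000 L.
(b) Alkalinity to neutralize: (226 − 132) = 94 mg/L as CaCO₃ × 1,070,000 L = 100,600 g as CaCO₃.
(b) Equivalents of H⁺ required: 100,600 ÷ 50 g/eq = 2012 eq = 2012 mol HCl.
(b) Mass of HCl: 2012 × 36.5 = 73,420 g.
(b) Mass of 29.7% solution: 73,420 / 0.297 = 247,200 g.
(b) Volume: 247,200 g ÷ 1.11 g/mL = 222,700 mL.

(a) 78.1 ppm; (b) 223 L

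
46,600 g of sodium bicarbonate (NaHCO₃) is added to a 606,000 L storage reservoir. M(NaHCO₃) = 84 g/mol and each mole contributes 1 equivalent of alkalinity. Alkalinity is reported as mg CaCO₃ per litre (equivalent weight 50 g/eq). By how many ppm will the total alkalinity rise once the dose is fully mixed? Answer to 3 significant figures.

45.8 ppm

Moles of NaHCO₃: 46,600 g ÷ 84 g/mol = 554.8 mol → 554.8 eq of alkalinity.
As CaCO₃: 554.8 eq × 50 g/eq = 27,740 g.
Rise: 27,740 g / 606,000 L × 1000 = 45.77 mg/L.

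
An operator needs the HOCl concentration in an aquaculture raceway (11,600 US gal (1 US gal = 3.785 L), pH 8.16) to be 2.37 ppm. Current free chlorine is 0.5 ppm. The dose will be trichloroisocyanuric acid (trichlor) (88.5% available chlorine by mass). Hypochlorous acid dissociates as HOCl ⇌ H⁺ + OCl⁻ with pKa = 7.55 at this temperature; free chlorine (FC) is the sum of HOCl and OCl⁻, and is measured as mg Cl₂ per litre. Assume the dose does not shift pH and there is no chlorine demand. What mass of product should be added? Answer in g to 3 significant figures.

Volume: 11,600 US gal × 3.785 L/gal = 43,906 L.
[OCl⁻]/[HOCl] = 10^(pH − pKa) = 10^(8.16 − 7.55) = 4.074; fraction as HOCl = 1/(1 + 4.074) = 0.1971.
Free chlorine required for 2.37 ppm HOCl: 2.37 / 0.1971 = 12.02 ppm.
FC to add: 12.02 − 0.5 = 11.52 mg/L as Cl₂.
Cl₂ equivalent: 11.52 mg/L × 43,906 L = 506 g.
Product at 88.5% available Cl: 506 / 0.885 = 571.8 g.

572 g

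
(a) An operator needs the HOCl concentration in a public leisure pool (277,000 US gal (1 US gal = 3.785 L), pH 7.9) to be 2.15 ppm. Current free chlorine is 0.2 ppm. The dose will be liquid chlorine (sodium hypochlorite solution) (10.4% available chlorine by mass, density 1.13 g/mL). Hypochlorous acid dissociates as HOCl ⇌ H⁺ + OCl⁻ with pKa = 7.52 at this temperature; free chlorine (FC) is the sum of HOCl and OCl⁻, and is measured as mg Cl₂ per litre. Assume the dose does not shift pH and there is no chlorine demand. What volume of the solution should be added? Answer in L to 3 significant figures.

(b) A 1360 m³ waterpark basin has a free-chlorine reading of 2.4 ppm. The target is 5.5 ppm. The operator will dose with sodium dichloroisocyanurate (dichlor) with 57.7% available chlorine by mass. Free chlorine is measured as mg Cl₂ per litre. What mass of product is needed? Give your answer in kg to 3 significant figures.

(a) 63.4 L; (b) 7.31 kg

(a) Volume: 277,000 US gal × 3.785 L/gal = 1,048,445 L.
(a) [OCl⁻]/[HOCl] = 10^(pH − pKa) = 10^(7.9 − 7.52) = 2.399; fraction as HOCl = 1/(1 + 2.399) = 0.2942.
(a) Free chlorine required for 2.15 ppm HOCl: 2.15 / 0.2942 = 7.307 ppm.
(a) FC to add: 7.307 − 0.2 = 7.107 mg/L as Cl₂.
(a) Cl₂ equivalent: 7.107 mg/L × 1,048,445 L = 7452 g.
(a) Product at 10.4% available Cl: 7452 / 0.104 = 71,650 g.
(a) Volume: 71,650 g ÷ 1.13 g/mL = 63,410 mL.

(b) Volume: 1360 m³ = 1,360,000 L.
(b) Chlorine deficit: 5.5 − 2.4 = 3.1 ppm = 3.1 mg/L as Cl₂.
(b) Cl₂ equivalent needed: 3.1 mg/L × 1,360,000 L = 4,216,000 mg = 4216 g.
(b) Product at 57.7% available chlorine: 4216 / 0.577 = 7307 g.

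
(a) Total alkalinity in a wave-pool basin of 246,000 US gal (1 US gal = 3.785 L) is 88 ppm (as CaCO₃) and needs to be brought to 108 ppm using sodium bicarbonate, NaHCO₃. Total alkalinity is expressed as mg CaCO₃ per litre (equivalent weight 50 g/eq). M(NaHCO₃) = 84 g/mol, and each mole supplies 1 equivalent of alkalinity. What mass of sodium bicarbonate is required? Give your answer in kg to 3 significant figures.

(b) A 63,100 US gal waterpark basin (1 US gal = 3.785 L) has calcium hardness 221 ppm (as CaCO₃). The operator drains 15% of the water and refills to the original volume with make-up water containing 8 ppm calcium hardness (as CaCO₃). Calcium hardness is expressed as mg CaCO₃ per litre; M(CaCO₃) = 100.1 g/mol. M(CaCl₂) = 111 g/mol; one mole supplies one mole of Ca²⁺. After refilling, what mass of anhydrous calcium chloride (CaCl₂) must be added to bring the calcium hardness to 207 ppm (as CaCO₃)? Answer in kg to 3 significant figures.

(a) 31.3 kg; (b) 4.75 kg

(a) Volume: 246,000 US gal × 3.785 L/gal = 931,110 L.
(a) Alkalinity to add: (108 − 88) = 20 mg/L as CaCO₃ × 931,110 L = 18,620 g as CaCO₃.
(a) Equivalents: 18,620 g ÷ 50 g/eq = 372.4 eq.
(a) NaHCO₃ supplies 1 eq per mole → 372.4 mol.
(a) Mass: 372.4 mol × 84 g/mol = 31,290 g.

(b) Volume: 63,100 US gal × 3.785 L/gal = 238,834 L.
(b) After draining 15% and refilling: 221 × 0.85 + 8 × 0.15 = 189.05 ppm.
(b) Deficit to target: 207 − 189.05 = 17.95 mg/L.
(b) As CaCO₃: 17.95 mg/L × 238,834 L = 4287 g; ÷ 100.1 = 42.83 mol Ca²⁺.
(b) Mass: 42.83 × 111 = 4754 g.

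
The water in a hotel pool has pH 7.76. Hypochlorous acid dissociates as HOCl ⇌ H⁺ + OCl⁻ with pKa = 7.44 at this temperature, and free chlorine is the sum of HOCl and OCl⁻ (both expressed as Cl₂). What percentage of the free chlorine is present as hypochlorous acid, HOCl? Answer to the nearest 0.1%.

32.4%

[OCl⁻]/[HOCl] = 10^(pH − pKa) = 10^(7.76 − 7.44) = 10^0.32 = 2.089.
Fraction as HOCl = 1 / (1 + 2.089) = 0.3237.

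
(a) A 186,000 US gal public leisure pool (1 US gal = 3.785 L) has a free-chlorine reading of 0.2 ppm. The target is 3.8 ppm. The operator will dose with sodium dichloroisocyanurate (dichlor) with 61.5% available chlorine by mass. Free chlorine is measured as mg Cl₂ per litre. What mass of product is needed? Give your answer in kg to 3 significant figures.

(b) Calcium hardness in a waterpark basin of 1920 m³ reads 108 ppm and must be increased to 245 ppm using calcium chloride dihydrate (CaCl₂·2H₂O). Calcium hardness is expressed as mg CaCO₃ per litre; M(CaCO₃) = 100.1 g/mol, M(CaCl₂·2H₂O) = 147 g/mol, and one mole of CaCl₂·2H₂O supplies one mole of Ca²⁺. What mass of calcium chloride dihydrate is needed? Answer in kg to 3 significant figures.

(a) 4.12 kg; (b) 386 kg

(a) Volume: 186,000 US gal × 3.785 L/gal = 704,010 L.
(a) Chlorine deficit: 3.8 − 0.2 = 3.6 ppm = 3.6 mg/L as Cl₂.
(a) Cl₂ equivalent needed: 3.6 mg/L × 704,010 L = 2,534,000 mg = 2534 g.
(a) Product at 61.5% available chlorine: 2534 / 0.615 = 4121 g.

(b) Volume: 1920 m³ = 1,920,000 L.
(b) Hardness to add: (245 − 108) = 137 mg/L as CaCO₃ × 1,920,000 L = 263,000 g as CaCO₃.
(b) Moles of Ca²⁺ (1 mol Ca²⁺ ≡ 1 mol CaCO₃): 263,000 / 100.1 g/mol = 2628 mol.
(b) Mass of CaCl₂·2H₂O: 2628 × 147 = 386,300 g.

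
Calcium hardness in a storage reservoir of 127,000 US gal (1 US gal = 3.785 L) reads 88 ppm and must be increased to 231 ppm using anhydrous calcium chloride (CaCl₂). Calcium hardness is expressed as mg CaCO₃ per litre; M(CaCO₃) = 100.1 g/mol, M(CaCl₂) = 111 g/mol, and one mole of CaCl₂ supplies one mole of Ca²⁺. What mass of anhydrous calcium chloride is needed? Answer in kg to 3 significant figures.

76.2 kg

Volume: 127,000 US gal × 3.785 L/gal = 480,695 L.
Hardness to add: (231 − 88) = 143 mg/L as CaCO₃ × 480,695 L = 68,740 g as CaCO₃.
Moles of Ca²⁺ (1 mol Ca²⁺ ≡ 1 mol CaCO₃): 68,740 / 100.1 g/mol = 686.7 mol.
Mass of CaCl₂: 686.7 × 111 = 76,220 g.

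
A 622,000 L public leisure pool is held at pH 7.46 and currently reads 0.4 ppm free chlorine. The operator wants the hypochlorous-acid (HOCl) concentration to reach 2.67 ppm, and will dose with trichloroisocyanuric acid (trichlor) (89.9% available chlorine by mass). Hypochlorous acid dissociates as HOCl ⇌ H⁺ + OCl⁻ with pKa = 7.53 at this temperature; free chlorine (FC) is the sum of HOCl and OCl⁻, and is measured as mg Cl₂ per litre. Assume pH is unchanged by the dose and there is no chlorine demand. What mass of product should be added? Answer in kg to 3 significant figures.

3.14 kg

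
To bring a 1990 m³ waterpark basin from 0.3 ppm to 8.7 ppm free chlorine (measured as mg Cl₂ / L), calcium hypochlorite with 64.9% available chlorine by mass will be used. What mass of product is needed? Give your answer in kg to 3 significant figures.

25.8 kg

Volume: 1990 m³ = 1,990,000 L.
Chlorine deficit: 8.7 − 0.3 = 8.4 ppm = 8.4 mg/L as Cl₂.
Cl₂ equivalent needed: 8.4 mg/L × 1,990,000 L = 16,720,000 mg = 16,720 g.
Product at 64.9% available chlorine: 16,720 / 0.649 = 25,760 g.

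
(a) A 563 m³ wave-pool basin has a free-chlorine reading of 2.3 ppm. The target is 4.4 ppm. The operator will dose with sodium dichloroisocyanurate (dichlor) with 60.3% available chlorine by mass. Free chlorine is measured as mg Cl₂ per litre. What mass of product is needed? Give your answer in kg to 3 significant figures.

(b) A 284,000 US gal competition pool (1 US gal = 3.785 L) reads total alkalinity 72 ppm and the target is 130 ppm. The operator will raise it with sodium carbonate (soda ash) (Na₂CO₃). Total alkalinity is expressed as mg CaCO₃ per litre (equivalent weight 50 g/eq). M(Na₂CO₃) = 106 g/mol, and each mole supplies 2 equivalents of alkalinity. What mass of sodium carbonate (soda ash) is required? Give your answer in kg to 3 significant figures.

(a) 1.96 kg; (b) 66.1 kg

(a) Volume: 563 m³ = 563,000 L.
(a) Chlorine deficit: 4.4 − 2.3 = 2.1 ppm = 2.1 mg/L as Cl₂.
(a) Cl₂ equivalent needed: 2.1 mg/L × 563,000 L = 1,182,000 mg = 1182 g.
(a) Product at 60.3% available chlorine: 1182 / 0.603 = 1961 g.

(b) Volume: 284,000 US gal × 3.785 L/gal = 1,074,940 L.
(b) Alkalinity to add: (130 − 72) = 58 mg/L as CaCO₃ × 1,074,940 L = 62,350 g as CaCO₃.
(b) Equivalents: 62,350 g ÷ 50 g/eq = 1247 eq.
(b) Each mole of Na₂CO₃ supplies 2 eq, so 1247 / 2 = 623.5 mol.
(b) Mass: 623.5 mol × 106 g/mol = 66,090 g.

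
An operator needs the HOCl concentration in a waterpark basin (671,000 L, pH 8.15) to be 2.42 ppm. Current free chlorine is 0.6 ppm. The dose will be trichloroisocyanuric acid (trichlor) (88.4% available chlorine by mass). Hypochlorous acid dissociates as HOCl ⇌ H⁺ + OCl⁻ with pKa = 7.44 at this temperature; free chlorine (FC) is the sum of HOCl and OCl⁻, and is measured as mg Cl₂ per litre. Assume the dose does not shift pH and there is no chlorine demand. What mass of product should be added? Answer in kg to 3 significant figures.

10.8 kg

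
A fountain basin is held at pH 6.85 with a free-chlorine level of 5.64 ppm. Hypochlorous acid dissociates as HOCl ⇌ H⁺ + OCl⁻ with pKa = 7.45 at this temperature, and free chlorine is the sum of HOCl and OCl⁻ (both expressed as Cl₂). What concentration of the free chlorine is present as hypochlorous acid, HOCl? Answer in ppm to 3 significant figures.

4.51 ppm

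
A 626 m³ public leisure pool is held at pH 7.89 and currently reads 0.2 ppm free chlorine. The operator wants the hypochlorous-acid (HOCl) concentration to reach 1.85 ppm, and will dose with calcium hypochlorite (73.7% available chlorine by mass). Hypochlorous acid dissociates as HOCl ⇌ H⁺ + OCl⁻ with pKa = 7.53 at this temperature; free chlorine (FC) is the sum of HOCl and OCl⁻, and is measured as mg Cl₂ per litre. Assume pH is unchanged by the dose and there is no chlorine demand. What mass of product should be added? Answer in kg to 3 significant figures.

Volume: 626 m³ = 626,000 L.
[OCl⁻]/[HOCl] = 10^(pH − pKa) = 10^(7.89 − 7.53) = 2.291; fraction as HOCl = 1/(1 + 2.291) = 0.3039.
Free chlorine required for 1.85 ppm HOCl: 1.85 / 0.3039 = 6.088 ppm.
FC to add: 6.088 − 0.2 = 5.888 mg/L as Cl₂.
Cl₂ equivalent: 5.888 mg/L × 626,000 L = 3686 g.
Product at 73.7% available Cl: 3686 / 0.737 = 5001 g.

5.00 kg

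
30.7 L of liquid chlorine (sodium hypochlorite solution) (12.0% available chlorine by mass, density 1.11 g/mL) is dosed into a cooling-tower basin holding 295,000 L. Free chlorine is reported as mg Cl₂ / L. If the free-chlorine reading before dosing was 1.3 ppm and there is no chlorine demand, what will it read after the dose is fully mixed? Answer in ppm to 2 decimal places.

Mass of solution: 30.7 L × 1000 mL/L × 1.11 g/mL = 34,080 g.
Available chlorine delivered: 34,080 g × 0.12 = 4089 g as Cl₂.
Concentration rise: 4089 g / 295,000 L = 13.86 mg/L = 13.86 ppm.
Final FC: 1.3 + 13.86 = 15.16 ppm.

15.16 ppm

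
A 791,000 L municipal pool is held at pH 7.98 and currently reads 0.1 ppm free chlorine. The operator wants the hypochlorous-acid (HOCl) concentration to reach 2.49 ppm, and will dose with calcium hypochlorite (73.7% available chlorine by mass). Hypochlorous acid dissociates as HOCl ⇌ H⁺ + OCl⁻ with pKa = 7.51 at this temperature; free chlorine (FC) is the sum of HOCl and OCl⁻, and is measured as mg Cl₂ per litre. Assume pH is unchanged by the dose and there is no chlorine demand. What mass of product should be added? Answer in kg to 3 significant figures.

[OCl⁻]/[HOCl] = 10^(pH − pKa) = 10^(7.98 − 7.51) = 2.951; fraction as HOCl = 1/(1 + 2.951) = 0.2531.
Free chlorine required for 2.49 ppm HOCl: 2.49 / 0.2531 = 9.839 ppm.
FC to add: 9.839 − 0.1 = 9.739 mg/L as Cl₂.
Cl₂ equivalent: 9.739 mg/L × 791,000 L = 7703 g.
Product at 73.7% available Cl: 7703 / 0.737 = 10,450 g.

10.5 kg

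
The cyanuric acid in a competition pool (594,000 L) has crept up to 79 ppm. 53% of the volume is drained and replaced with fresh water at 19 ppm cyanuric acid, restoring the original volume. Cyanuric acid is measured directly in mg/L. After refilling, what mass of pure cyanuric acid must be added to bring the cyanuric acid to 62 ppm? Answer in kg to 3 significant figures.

8.79 kg

After draining 53% and refilling: 79 × 0.47 + 19 × 0.53 = 47.2 ppm.
Deficit to target: 62 − 47.2 = 14.8 mg/L.
Mass: 14.8 mg/L × 594,000 L = 8791 g cyanuric acid.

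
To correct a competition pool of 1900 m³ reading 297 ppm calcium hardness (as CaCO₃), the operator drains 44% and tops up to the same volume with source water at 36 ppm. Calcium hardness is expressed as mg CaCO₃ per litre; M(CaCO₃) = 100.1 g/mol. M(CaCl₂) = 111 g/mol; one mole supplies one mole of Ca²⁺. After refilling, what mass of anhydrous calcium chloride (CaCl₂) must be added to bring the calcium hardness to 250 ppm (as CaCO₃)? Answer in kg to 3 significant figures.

143 kg

Volume: 1900 m³ = 1,900,000 L.
After draining 44% and refilling: 297 × 0.56 + 36 × 0.44 = 182.16 ppm.
Deficit to target: 250 − 182.16 = 67.84 mg/L.
As CaCO₃: 67.84 mg/L × 1,900,000 L = 128,900 g; ÷ 100.1 = 1288 mol Ca²⁺.
Mass: 1288 × 111 = 142,900 g.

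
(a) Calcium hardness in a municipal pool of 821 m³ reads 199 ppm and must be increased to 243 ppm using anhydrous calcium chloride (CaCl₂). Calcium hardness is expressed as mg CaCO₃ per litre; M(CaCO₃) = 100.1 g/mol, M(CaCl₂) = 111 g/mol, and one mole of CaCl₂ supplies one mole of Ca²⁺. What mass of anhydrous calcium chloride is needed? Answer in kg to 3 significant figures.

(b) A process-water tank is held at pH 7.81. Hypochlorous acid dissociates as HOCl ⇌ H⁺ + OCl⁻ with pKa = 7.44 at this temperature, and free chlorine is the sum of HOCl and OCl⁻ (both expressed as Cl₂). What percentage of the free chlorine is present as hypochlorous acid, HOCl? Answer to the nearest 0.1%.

(a) Volume: 821 m³ = 821,000 L.
(a) Hardness to add: (243 − 199) = 44 mg/L as CaCO₃ × 821,000 L = 36,120 g as CaCO₃.
(a) Moles of Ca²⁺ (1 mol Ca²⁺ ≡ 1 mol CaCO₃): 36,120 / 100.1 g/mol = 360.9 mol.
(a) Mass of CaCl₂: 360.9 × 111 = 40,060 g.

(b) [OCl⁻]/[HOCl] = 10^(pH − pKa) = 10^(7.81 − 7.44) = 10^0.37 = 2.344.
(b) Fraction as HOCl = 1 / (1 + 2.344) = 0.299.

(a) 40.1 kg; (b) 29.9%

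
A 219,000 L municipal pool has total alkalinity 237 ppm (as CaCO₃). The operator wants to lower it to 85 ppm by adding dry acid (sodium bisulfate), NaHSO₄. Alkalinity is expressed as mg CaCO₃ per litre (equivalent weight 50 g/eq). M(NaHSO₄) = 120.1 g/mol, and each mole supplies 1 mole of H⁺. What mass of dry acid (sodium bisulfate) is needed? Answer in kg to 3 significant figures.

80.0 kg

Alkalinity to neutralize: (237 − 85) = 152 mg/L as CaCO₃ × 219,000 L = 33,290 g as CaCO₃.
Equivalents of H⁺ required: 33,290 ÷ 50 g/eq = 665.8 eq = 665.8 mol NaHSO₄.
Mass of NaHSO₄: 665.8 × 120.1 = 79,960 g.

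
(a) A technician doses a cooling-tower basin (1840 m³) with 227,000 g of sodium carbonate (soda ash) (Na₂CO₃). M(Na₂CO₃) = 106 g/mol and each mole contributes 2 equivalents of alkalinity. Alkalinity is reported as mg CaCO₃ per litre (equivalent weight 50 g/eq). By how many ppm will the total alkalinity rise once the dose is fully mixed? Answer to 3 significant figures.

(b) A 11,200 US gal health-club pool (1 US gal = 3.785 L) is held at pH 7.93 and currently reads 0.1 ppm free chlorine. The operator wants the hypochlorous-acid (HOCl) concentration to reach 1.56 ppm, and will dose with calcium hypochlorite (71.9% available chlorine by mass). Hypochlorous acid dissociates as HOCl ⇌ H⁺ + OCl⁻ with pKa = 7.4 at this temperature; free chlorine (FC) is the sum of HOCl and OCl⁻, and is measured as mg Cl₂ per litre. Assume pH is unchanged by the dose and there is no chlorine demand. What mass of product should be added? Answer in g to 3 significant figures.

(a) 116 ppm; (b) 398 g

(a) Volume: 1840 m³ = 1,840,000 L.
(a) Moles of Na₂CO₃: 227,000 g ÷ 106 g/mol = 2142 mol → 4283 eq of alkalinity.
(a) As CaCO₃: 4283 eq × 50 g/eq = 214,200 g.
(a) Rise: 214,200 g / 1,840,000 L × 1000 = 116.4 mg/L.

(b) Volume: 11,200 US gal × 3.785 L/gal = 42,392 L.
(b) [OCl⁻]/[HOCl] = 10^(pH − pKa) = 10^(7.93 − 7.4) = 3.388; fraction as HOCl = 1/(1 + 3.388) = 0.2279.
(b) Free chlorine required for 1.56 ppm HOCl: 1.56 / 0.2279 = 6.846 ppm.
(b) FC to add: 6.846 − 0.1 = 6.746 mg/L as Cl₂.
(b) Cl₂ equivalent: 6.746 mg/L × 42,392 L = 286 g.
(b) Product at 71.9% available Cl: 286 / 0.719 = 397.7 g.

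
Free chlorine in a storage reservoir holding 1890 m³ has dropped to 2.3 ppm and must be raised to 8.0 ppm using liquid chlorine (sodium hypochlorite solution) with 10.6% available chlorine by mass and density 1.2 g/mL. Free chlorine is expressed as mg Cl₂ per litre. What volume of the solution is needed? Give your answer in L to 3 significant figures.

84.7 L

Volume: 1890 m³ = 1,890,000 L.
Chlorine deficit: 8.0 − 2.3 = 5.7 ppm = 5.7 mg/L as Cl₂.
Cl₂ equivalent needed: 5.7 mg/L × 1,890,000 L = 10,770,000 mg = 10,770 g.
Product at 10.6% available chlorine: 10,770 / 0.106 = 101,600 g.
Volume at density 1.2 g/mL: 101,600 g ÷ 1.2 g/mL = 84,690 mL.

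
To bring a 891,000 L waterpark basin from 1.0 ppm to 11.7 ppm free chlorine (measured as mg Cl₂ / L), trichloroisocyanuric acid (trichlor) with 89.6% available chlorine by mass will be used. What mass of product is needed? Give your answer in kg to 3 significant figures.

10.6 kg

Chlorine deficit: 11.7 − 1.0 = 10.7 ppm = 10.7 mg/L as Cl₂.
Cl₂ equivalent needed: 10.7 mg/L × 891,000 L = 9,534,000 mg = 9534 g.
Product at 89.6% available chlorine: 9534 / 0.896 = 10,640 g.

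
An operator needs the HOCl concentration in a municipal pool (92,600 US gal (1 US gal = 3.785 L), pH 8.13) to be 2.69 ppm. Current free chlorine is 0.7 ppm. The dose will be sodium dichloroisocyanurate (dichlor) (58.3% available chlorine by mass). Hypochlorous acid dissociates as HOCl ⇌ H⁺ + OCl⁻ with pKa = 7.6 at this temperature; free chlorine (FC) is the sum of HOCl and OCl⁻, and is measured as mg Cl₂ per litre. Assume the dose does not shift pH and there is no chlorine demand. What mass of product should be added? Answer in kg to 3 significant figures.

Volume: 92,600 US gal × 3.785 L/gal = 350,491 L.
[OCl⁻]/[HOCl] = 10^(pH − pKa) = 10^(8.13 − 7.6) = 3.388; fraction as HOCl = 1/(1 + 3.388) = 0.2279.
Free chlorine required for 2.69 ppm HOCl: 2.69 / 0.2279 = 11.8 ppm.
FC to add: 11.8 − 0.7 = 11.1 mg/L as Cl₂.
Cl₂ equivalent: 11.1 mg/L × 350,491 L = 3892 g.
Product at 58.3% available Cl: 3892 / 0.583 = 6676 g.

6.68 kg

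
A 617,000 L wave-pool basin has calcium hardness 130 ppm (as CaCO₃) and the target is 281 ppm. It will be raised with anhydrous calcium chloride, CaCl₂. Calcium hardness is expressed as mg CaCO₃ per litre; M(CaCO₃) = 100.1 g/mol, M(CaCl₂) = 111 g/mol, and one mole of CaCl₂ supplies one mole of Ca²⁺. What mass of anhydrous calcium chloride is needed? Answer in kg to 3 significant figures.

103 kg

Hardness to add: (281 − 130) = 151 mg/L as CaCO₃ × 617,000 L = 93,170 g as CaCO₃.
Moles of Ca²⁺ (1 mol Ca²⁺ ≡ 1 mol CaCO₃): 93,170 / 100.1 g/mol = 930.7 mol.
Mass of CaCl₂: 930.7 × 111 = 103,300 g.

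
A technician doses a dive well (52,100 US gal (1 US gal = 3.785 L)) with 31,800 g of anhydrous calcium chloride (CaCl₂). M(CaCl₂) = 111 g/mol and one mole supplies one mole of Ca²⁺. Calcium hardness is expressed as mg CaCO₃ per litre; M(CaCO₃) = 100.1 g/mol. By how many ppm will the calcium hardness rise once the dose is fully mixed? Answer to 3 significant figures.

145 ppm

Volume: 52,100 US gal × 3.785 L/gal = 197,198 L.
Moles of Ca²⁺: 31,800 g ÷ 111 g/mol = 286.5 mol.
As CaCO₃: 286.5 mol × 100.1 g/mol = 28,680 g.
Rise: 28,680 g / 197,198 L × 1000 = 145.4 mg/L.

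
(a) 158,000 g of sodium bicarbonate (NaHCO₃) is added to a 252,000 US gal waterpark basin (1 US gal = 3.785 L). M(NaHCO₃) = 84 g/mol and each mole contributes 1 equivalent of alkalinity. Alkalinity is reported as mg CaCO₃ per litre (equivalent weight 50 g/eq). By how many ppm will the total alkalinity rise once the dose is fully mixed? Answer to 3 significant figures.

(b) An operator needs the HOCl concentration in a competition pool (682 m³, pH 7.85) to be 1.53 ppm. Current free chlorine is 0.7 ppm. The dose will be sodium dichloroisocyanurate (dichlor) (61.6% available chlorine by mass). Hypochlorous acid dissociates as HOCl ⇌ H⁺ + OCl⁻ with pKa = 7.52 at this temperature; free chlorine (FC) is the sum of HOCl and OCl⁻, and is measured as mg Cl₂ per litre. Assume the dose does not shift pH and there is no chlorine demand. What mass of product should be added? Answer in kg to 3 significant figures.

(a) 98.6 ppm; (b) 4.54 kg

(a) Volume: 252,000 US gal × 3.785 L/gal = 953,820 L.
(a) Moles of NaHCO₃: 158,000 g ÷ 84 g/mol = 1881 mol → 1881 eq of alkalinity.
(a) As CaCO₃: 1881 eq × 50 g/eq = 94,050 g.
(a) Rise: 94,050 g / 953,820 L × 1000 = 98.6 mg/L.

(b) Volume: 682 m³ = 682,000 L.
(b) [OCl⁻]/[HOCl] = 10^(pH − pKa) = 10^(7.85 − 7.52) = 2.138; fraction as HOCl = 1/(1 + 2.138) = 0.3187.
(b) Free chlorine required for 1.53 ppm HOCl: 1.53 / 0.3187 = 4.801 ppm.
(b) FC to add: 4.801 − 0.7 = 4.101 mg/L as Cl₂.
(b) Cl₂ equivalent: 4.101 mg/L × 682,000 L = 2797 g.
(b) Product at 61.6% available Cl: 2797 / 0.616 = 4540 g.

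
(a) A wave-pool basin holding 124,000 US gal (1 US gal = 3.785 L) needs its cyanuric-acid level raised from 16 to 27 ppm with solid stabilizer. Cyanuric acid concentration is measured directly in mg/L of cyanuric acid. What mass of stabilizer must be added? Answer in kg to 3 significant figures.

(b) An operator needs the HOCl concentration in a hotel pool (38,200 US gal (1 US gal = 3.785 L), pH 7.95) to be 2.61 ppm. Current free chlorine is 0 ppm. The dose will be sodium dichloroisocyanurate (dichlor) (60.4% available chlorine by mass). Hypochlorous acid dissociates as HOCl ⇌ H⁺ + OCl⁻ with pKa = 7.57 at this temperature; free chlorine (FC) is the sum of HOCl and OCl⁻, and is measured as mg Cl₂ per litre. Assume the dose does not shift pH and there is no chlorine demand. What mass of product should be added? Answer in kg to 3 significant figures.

(a) 5.16 kg; (b) 2.12 kg

(a) Volume: 124,000 US gal × 3.785 L/gal = 469,340 L.
(a) CYA to add: (27 − 16) = 11 mg/L × 469,340 L = 5163 g cyanuric acid.

(b) Volume: 38,200 US gal × 3.785 L/gal = 144,587 L.
(b) [OCl⁻]/[HOCl] = 10^(pH − pKa) = 10^(7.95 − 7.57) = 2.399; fraction as HOCl = 1/(1 + 2.399) = 0.2942.
(b) Free chlorine required for 2.61 ppm HOCl: 2.61 / 0.2942 = 8.871 ppm.
(b) FC to add: 8.871 − 0 = 8.871 mg/L as Cl₂.
(b) Cl₂ equivalent: 8.871 mg/L × 144,587 L = 1283 g.
(b) Product at 60.4% available Cl: 1283 / 0.604 = 2124 g.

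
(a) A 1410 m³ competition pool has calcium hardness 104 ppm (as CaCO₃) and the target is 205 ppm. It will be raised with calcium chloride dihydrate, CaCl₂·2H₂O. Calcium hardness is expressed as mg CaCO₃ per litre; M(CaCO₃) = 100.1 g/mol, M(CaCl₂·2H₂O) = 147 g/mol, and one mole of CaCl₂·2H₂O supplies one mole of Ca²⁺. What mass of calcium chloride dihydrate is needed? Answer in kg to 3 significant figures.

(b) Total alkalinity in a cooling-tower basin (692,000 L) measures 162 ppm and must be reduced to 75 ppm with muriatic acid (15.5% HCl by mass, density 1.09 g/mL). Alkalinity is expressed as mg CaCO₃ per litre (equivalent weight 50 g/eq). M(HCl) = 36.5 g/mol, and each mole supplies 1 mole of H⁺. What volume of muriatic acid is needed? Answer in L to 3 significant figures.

(a) 209 kg; (b) 260 L

(a) Volume: 1410 m³ = 1,410,000 L.
(a) Hardness to add: (205 − 104) = 101 mg/L as CaCO₃ × 1,410,000 L = 142,400 g as CaCO₃.
(a) Moles of Ca²⁺ (1 mol Ca²⁺ ≡ 1 mol CaCO₃): 142,400 / 100.1 g/mol = 1423 mol.
(a) Mass of CaCl₂·2H₂O: 1423 × 147 = 209,100 g.

(b) Alkalinity to neutralize: (162 − 75) = 87 mg/L as CaCO₃ × 692,000 L = 60,200 g as CaCO₃.
(b) Equivalents of H⁺ required: 60,200 ÷ 50 g/eq = 1204 eq = 1204 mol HCl.
(b) Mass of HCl: 1204 × 36.5 = 43,950 g.
(b) Mass of 15.5% solution: 43,950 / 0.155 = 283,500 g.
(b) Volume: 283,500 g ÷ 1.09 g/mL = 260,100 mL.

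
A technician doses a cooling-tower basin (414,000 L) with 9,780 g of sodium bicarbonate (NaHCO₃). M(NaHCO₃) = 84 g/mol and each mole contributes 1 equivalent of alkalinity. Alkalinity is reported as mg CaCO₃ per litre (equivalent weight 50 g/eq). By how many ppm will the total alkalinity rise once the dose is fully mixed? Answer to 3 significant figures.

14.1 ppm

Moles of NaHCO₃: 9,780 g ÷ 84 g/mol = 116.4 mol → 116.4 eq of alkalinity.
As CaCO₃: 116.4 eq × 50 g/eq = 5821 g.
Rise: 5821 g / 414,000 L × 1000 = 14.06 mg/L.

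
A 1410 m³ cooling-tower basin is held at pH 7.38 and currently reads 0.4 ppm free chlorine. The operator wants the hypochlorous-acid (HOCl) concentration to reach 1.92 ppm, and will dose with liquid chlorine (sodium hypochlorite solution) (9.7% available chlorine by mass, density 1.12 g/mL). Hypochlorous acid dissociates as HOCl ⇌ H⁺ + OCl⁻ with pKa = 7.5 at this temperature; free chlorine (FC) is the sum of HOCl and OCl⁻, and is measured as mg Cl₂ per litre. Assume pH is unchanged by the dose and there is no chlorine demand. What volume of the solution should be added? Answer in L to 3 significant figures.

Volume: 1410 m³ = 1,410,000 L.
[OCl⁻]/[HOCl] = 10^(pH − pKa) = 10^(7.38 − 7.5) = 0.7586; fraction as HOCl = 1/(1 + 0.7586) = 0.5686.
Free chlorine required for 1.92 ppm HOCl: 1.92 / 0.5686 = 3.376 ppm.
FC to add: 3.376 − 0.4 = 2.976 mg/L as Cl₂.
Cl₂ equivalent: 2.976 mg/L × 1,410,000 L = 4197 g.
Product at 9.7% available Cl: 4197 / 0.097 = 43,270 g.
Volume: 43,270 g ÷ 1.12 g/mL = 38,630 mL.

38.6 L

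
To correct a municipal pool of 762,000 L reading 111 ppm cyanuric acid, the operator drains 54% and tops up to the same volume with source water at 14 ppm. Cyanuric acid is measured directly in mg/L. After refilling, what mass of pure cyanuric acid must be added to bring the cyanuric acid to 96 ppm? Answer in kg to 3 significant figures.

After draining 54% and refilling: 111 × 0.46 + 14 × 0.54 = 58.62 ppm.
Deficit to target: 96 − 58.62 = 37.38 mg/L.
Mass: 37.38 mg/L × 762,000 L = 28,480 g cyanuric acid.

28.5 kg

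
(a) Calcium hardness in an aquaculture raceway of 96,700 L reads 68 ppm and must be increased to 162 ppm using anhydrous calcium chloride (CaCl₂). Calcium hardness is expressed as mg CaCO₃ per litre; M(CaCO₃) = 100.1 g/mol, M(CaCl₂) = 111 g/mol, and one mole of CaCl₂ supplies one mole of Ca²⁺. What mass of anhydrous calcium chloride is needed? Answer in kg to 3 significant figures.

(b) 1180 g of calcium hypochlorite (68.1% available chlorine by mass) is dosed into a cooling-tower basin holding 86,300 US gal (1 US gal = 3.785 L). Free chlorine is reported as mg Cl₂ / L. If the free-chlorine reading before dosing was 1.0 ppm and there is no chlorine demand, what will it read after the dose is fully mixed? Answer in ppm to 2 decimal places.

(a) Hardness to add: (162 − 68) = 94 mg/L as CaCO₃ × 96,700 L = 9090 g as CaCO₃.
(a) Moles of Ca²⁺ (1 mol Ca²⁺ ≡ 1 mol CaCO₃): 9090 / 100.1 g/mol = 90.81 mol.
(a) Mass of CaCl₂: 90.81 × 111 = 10,080 g.

(b) Volume: 86,300 US gal × 3.785 L/gal = 326,646 L.
(b) Available chlorine delivered: 1180 g × 0.681 = 803.6 g as Cl₂.
(b) Concentration rise: 803.6 g / 326,646 L = 2.46 mg/L = 2.46 ppm.
(b) Final FC: 1.0 + 2.46 = 3.46 ppm.

(a) 10.1 kg; (b) 3.46 ppm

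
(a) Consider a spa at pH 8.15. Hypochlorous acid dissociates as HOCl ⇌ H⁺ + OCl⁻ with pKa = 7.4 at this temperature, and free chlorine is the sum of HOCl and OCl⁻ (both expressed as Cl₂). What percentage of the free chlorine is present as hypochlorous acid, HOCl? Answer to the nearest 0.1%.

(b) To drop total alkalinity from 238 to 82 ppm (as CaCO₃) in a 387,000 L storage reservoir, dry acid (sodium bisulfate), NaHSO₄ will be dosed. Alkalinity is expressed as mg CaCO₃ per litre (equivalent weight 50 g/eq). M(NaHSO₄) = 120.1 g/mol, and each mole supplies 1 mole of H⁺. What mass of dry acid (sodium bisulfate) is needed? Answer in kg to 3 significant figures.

(a) 15.1%; (b) 145 kg

(a) [OCl⁻]/[HOCl] = 10^(pH − pKa) = 10^(8.15 − 7.4) = 10^0.75 = 5.623.
(a) Fraction as HOCl = 1 / (1 + 5.623) = 0.151.

(b) Alkalinity to neutralize: (238 − 82) = 156 mg/L as CaCO₃ × 387,000 L = 60,370 g as CaCO₃.
(b) Equivalents of H⁺ required: 60,370 ÷ 50 g/eq = 1207 eq = 1207 mol NaHSO₄.
(b) Mass of NaHSO₄: 1207 × 120.1 = 145,000 g.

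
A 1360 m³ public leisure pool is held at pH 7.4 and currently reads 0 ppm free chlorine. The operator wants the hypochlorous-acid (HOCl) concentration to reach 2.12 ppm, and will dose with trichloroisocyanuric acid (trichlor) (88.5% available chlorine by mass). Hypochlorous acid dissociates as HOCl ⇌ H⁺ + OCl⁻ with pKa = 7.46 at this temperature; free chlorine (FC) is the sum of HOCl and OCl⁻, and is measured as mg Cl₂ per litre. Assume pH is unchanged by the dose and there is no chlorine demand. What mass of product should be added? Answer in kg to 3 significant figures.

Volume: 1360 m³ = 1,360,000 L.
[OCl⁻]/[HOCl] = 10^(pH − pKa) = 10^(7.4 − 7.46) = 0.871; fraction as HOCl = 1/(1 + 0.871) = 0.5345.
Free chlorine required for 2.12 ppm HOCl: 2.12 / 0.5345 = 3.966 ppm.
FC to add: 3.966 − 0 = 3.966 mg/L as Cl₂.
Cl₂ equivalent: 3.966 mg/L × 1,360,000 L = 5394 g.
Product at 88.5% available Cl: 5394 / 0.885 = 6095 g.

6.10 kg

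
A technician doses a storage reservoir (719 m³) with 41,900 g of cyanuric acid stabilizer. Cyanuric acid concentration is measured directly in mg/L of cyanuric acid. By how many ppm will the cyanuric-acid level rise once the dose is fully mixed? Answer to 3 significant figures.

Volume: 719 m³ = 719,000 L.
Rise: 41,900 g / 719,000 L × 1000 = 58.28 mg/L.

58.3 ppm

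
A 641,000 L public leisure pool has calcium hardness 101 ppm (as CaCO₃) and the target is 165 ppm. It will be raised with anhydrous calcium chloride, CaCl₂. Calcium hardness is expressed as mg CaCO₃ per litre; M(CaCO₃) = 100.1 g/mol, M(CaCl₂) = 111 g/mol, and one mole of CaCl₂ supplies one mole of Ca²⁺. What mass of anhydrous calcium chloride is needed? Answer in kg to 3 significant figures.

45.5 kg

Hardness to add: (165 − 101) = 64 mg/L as CaCO₃ × 641,000 L = 41,020 g as CaCO₃.
Moles of Ca²⁺ (1 mol Ca²⁺ ≡ 1 mol CaCO₃): 41,020 / 100.1 g/mol = 409.8 mol.
Mass of CaCl₂: 409.8 × 111 = 45,490 g.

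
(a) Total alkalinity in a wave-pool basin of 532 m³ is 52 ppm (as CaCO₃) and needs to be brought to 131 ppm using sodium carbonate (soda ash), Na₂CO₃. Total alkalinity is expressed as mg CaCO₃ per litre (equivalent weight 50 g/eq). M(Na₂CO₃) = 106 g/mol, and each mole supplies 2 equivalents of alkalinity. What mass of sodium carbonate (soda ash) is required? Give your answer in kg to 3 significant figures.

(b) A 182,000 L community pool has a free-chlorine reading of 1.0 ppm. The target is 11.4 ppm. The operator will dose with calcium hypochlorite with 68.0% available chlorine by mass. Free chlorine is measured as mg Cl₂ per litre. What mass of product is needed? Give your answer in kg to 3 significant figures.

(a) Volume: 532 m³ = 532,000 L.
(a) Alkalinity to add: (131 − 52) = 79 mg/L as CaCO₃ × 532,000 L = 42,030 g as CaCO₃.
(a) Equivalents: 42,030 g ÷ 50 g/eq = 840.6 eq.
(a) Each mole of Na₂CO₃ supplies 2 eq, so 840.6 / 2 = 420.3 mol.
(a) Mass: 420.3 mol × 106 g/mol = 44,550 g.

(b) Chlorine deficit: 11.4 − 1.0 = 10.4 ppm = 10.4 mg/L as Cl₂.
(b) Cl₂ equivalent needed: 10.4 mg/L × 182,000 L = 1,893,000 mg = 1893 g.
(b) Product at 68.0% available chlorine: 1893 / 0.68 = 2784 g.

(a) 44.5 kg; (b) 2.78 kg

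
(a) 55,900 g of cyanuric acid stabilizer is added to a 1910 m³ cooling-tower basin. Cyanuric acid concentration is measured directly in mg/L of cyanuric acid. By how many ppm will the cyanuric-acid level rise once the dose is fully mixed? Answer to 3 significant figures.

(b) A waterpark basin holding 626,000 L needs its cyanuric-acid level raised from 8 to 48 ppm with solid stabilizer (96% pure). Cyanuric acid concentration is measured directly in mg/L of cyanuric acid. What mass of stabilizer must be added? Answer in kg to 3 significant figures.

(a) Volume: 1910 m³ = 1,910,000 L.
(a) Rise: 55,900 g / 1,910,000 L × 1000 = 29.27 mg/L.

(b) CYA to add: (48 − 8) = 40 mg/L × 626,000 L = 25,040 g cyanuric acid.
(b) At 96% purity: 25,040 / 0.96 = 26,080 g product.

(a) 29.3 ppm; (b) 26.1 kg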